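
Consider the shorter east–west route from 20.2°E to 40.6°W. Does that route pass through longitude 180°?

No

Signed shortest Δλ = ((-40.6 − 20.2 + 180) mod 360) − 180 = -60.8°.
Going west by 60.8° from +20.2° reaches -40.6° without touching 180°.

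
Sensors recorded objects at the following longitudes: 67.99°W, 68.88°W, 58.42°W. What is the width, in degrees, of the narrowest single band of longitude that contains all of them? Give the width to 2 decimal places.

10.46°

Sort the longitudes: -68.88°, -67.99°, -58.42°.
Eastward gaps between consecutive values (wrapping around): 0.89°, 9.57°, 349.54°.
Largest gap = 349.54° ⇒ minimal covering band is its complement: 360° − 349.54° = 10.46°.
Band runs from -68.88° eastward to -58.42°.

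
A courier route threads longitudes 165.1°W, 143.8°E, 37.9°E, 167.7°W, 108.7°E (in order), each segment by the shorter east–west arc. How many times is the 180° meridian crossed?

Leg 1: -165.1° → +143.8°, shortest Δλ = -51.1° (west) — crosses 180°.
Leg 2: +143.8° → +37.9°, shortest Δλ = -105.9° (west) — does not cross 180°.
Leg 3: +37.9° → -167.7°, shortest Δλ = 154.4° (east) — crosses 180°.
Leg 4: -167.7° → +108.7°, shortest Δλ = -83.6° (west) — crosses 180°.
Total crossings: 3.

3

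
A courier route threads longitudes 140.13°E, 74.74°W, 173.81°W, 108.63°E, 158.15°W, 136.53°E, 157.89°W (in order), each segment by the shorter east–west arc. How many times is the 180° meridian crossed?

5

Leg 1: +140.13° → -74.74°, shortest Δλ = 145.13° (east) — crosses 180°.
Leg 2: -74.74° → -173.81°, shortest Δλ = -99.07° (west) — does not cross 180°.
Leg 3: -173.81° → +108.63°, shortest Δλ = -77.56° (west) — crosses 180°.
Leg 4: +108.63° → -158.15°, shortest Δλ = 93.22° (east) — crosses 180°.
Leg 5: -158.15° → +136.53°, shortest Δλ = -65.32° (west) — crosses 180°.
Leg 6: +136.53° → -157.89°, shortest Δλ = 65.58° (east) — crosses 180°.
Total crossings: 5.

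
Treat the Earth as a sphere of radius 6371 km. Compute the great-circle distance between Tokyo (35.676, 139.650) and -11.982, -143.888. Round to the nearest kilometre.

9594 km

Δλ = -143.888 − 139.650 = -283.538°; wrapped into (−180°, 180°]: 76.462°.
Δφ = -11.982 − 35.676 = -47.658°.
a = sin²(Δφ/2) + cos φ₁ · cos φ₂ · sin²(Δλ/2) = 0.467530.
c = 2·atan2(√a, √(1−a)) = 1.50581 rad → d = 6371·c ≈ 9593.52 km.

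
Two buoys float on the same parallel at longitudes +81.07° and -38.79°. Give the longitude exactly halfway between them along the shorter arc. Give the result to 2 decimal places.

+21.14°

Signed shortest Δλ from +81.07° to -38.79° is -119.86°.
Midpoint longitude = +81.07° + (-119.86°)/2 = +81.07° − 59.93° = +21.14°.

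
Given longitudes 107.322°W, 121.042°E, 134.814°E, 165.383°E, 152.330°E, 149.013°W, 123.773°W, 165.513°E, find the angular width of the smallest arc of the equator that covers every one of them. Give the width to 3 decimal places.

Sort the longitudes: -149.013°, -123.773°, -107.322°, +121.042°, +134.814°, +152.330°, +165.383°, +165.513°.
Eastward gaps between consecutive values (wrapping around): 25.240°, 16.451°, 228.364°, 13.772°, 17.516°, 13.053°, 0.130°, 45.474°.
Largest gap = 228.364° ⇒ minimal covering band is its complement: 360° − 228.364° = 131.636°.
Band runs from +121.042° eastward to -107.322°, crossing the antimeridian.

131.636°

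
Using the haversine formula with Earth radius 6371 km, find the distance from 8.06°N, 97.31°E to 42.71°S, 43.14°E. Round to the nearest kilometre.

7860 km

Δλ = 43.14 − 97.31 = -54.17°.
Δφ = -42.71 − 8.06 = -50.77°.
a = sin²(Δφ/2) + cos φ₁ · cos φ₂ · sin²(Δλ/2) = 0.334608.
c = 2·atan2(√a, √(1−a)) = 1.23366 rad → d = 6371·c ≈ 7859.66 km.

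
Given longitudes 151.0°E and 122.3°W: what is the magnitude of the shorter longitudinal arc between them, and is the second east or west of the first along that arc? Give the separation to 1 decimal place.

Raw difference: -122.3 − 151.0 = -273.3°.
Normalise into (−180°, 180°]: -273.3° + 360° = 86.7°.
Positive ⇒ the second point lies to the east; separation 86.7°.

86.7° east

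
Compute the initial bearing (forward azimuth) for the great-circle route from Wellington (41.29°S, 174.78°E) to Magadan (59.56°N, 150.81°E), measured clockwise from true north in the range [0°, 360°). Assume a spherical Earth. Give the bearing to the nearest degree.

348°

Δλ = 150.81 − 174.78 = -23.97°.
θ = atan2( sin Δλ · cos φ₂ , cos φ₁ · sin φ₂ − sin φ₁ · cos φ₂ · cos Δλ )
  = atan2(-0.20582, 0.95329) = -12.184° → normalised to [0°, 360°): 347.816°.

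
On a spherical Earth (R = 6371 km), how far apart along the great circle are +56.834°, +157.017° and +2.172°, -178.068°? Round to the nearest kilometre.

6467 km

Δλ = -178.068 − 157.017 = -335.085°; wrapped into (−180°, 180°]: 24.915°.
Δφ = 2.172 − 56.834 = -54.662°.
a = sin²(Δφ/2) + cos φ₁ · cos φ₂ · sin²(Δλ/2) = 0.236239.
c = 2·atan2(√a, √(1−a)) = 1.01512 rad → d = 6371·c ≈ 6467.30 km.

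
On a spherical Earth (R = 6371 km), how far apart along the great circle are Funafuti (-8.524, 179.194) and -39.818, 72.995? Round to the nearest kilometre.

Δλ = 72.995 − 179.194 = -106.199°.
Δφ = -39.818 − -8.524 = -31.294°.
a = sin²(Δφ/2) + cos φ₁ · cos φ₂ · sin²(Δλ/2) = 0.558497.
c = 2·atan2(√a, √(1−a)) = 1.68806 rad → d = 6371·c ≈ 10754.62 km.

10755 km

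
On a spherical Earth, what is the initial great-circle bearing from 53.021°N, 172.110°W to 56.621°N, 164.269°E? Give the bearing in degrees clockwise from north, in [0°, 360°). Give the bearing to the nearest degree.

294°

Δλ = 164.269 − -172.110 = 336.379°; wrapped into (−180°, 180°]: -23.621°.
θ = atan2( sin Δλ · cos φ₂ , cos φ₁ · sin φ₂ − sin φ₁ · cos φ₂ · cos Δλ )
  = atan2(-0.22045, 0.09961) = -65.683° → normalised to [0°, 360°): 294.317°.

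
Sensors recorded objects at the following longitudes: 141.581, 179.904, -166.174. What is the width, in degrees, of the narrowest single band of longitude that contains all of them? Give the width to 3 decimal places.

Sort the longitudes: -166.174°, +141.581°, +179.904°.
Eastward gaps between consecutive values (wrapping around): 307.755°, 38.323°, 13.922°.
Largest gap = 307.755° ⇒ minimal covering band is its complement: 360° − 307.755° = 52.245°.
Band runs from +141.581° eastward to -166.174°, crossing the antimeridian.

52.245°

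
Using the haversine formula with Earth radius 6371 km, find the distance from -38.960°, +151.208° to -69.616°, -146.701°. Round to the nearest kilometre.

Δλ = -146.701 − 151.208 = -297.909°; wrapped into (−180°, 180°]: 62.091°.
Δφ = -69.616 − -38.960 = -30.656°.
a = sin²(Δφ/2) + cos φ₁ · cos φ₂ · sin²(Δλ/2) = 0.141912.
c = 2·atan2(√a, √(1−a)) = 0.77249 rad → d = 6371·c ≈ 4921.53 km.

4922 km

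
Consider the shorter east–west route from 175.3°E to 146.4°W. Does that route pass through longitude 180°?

Yes

Naïve |-146.4 − 175.3| = 321.7° > 180°, so the shorter arc goes the other way round — across 180°.
Signed shortest Δλ = ((-146.4 − 175.3 + 180) mod 360) − 180 = 38.3°.
Going east by 38.3° from +175.3° passes through 180° before reaching -146.4°.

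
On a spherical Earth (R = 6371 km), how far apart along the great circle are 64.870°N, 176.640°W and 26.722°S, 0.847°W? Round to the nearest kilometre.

15763 km

Δλ = -0.847 − -176.640 = 175.793°.
Δφ = -26.722 − 64.870 = -91.592°.
a = sin²(Δφ/2) + cos φ₁ · cos φ₂ · sin²(Δλ/2) = 0.892698.
c = 2·atan2(√a, √(1−a)) = 2.47413 rad → d = 6371·c ≈ 15762.69 km.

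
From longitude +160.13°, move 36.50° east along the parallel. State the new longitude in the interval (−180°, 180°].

Start at +160.13°; shift +36.50° → +196.63°.
+196.63° lies outside (−180°, 180°]; subtract 360° → -163.37°.

-163.37°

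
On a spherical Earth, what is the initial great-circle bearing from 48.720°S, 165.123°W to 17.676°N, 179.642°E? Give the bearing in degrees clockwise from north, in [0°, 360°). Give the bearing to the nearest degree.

344°

Δλ = 179.642 − -165.123 = 344.765°; wrapped into (−180°, 180°]: -15.235°.
θ = atan2( sin Δλ · cos φ₂ , cos φ₁ · sin φ₂ − sin φ₁ · cos φ₂ · cos Δλ )
  = atan2(-0.25037, 0.89117) = -15.693° → normalised to [0°, 360°): 344.307°.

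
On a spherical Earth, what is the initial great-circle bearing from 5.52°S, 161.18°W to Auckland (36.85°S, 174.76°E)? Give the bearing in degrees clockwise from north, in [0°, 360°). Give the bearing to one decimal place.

Δλ = 174.76 − -161.18 = 335.94°; wrapped into (−180°, 180°]: -24.06°.
θ = atan2( sin Δλ · cos φ₂ , cos φ₁ · sin φ₂ − sin φ₁ · cos φ₂ · cos Δλ )
  = atan2(-0.32624, -0.52665) = -148.224° → normalised to [0°, 360°): 211.776°.

211.8°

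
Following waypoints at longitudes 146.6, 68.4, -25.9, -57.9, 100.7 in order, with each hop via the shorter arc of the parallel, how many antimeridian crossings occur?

Leg 1: +146.6° → +68.4°, shortest Δλ = -78.2° (west) — does not cross 180°.
Leg 2: +68.4° → -25.9°, shortest Δλ = -94.3° (west) — does not cross 180°.
Leg 3: -25.9° → -57.9°, shortest Δλ = -32.0° (west) — does not cross 180°.
Leg 4: -57.9° → +100.7°, shortest Δλ = 158.6° (east) — does not cross 180°.
Total crossings: 0.

0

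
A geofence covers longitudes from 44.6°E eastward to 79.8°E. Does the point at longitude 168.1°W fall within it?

Band width going east from +44.6° to +79.8°: ((79.8 − 44.6) mod 360) = 35.2°.
Offset of -168.1° east of the west edge: ((-168.1 − 44.6) mod 360) = 147.3°.
147.3° > 35.2° ⇒ outside.

No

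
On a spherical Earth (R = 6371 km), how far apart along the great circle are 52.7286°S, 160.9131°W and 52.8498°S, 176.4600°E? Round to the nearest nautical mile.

818 nmi

Δλ = 176.4600 − -160.9131 = 337.3731°; wrapped into (−180°, 180°]: -22.6269°.
Δφ = -52.8498 − -52.7286 = -0.1212°.
a = sin²(Δφ/2) + cos φ₁ · cos φ₂ · sin²(Δλ/2) = 0.014076.
c = 2·atan2(√a, √(1−a)) = 0.23784 rad → d = 6371·c ≈ 1515.31 km ≈ 818.20 nmi.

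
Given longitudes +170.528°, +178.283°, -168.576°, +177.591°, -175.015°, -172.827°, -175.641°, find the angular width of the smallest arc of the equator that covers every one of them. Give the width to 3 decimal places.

20.896°

Sort the longitudes: -175.641°, -175.015°, -172.827°, -168.576°, +170.528°, +177.591°, +178.283°.
Eastward gaps between consecutive values (wrapping around): 0.626°, 2.188°, 4.251°, 339.104°, 7.063°, 0.692°, 6.076°.
Largest gap = 339.104° ⇒ minimal covering band is its complement: 360° − 339.104° = 20.896°.
Band runs from +170.528° eastward to -168.576°, crossing the antimeridian.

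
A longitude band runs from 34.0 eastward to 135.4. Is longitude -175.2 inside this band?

Band width going east from +34.0° to +135.4°: ((135.4 − 34.0) mod 360) = 101.4°.
Offset of -175.2° east of the west edge: ((-175.2 − 34.0) mod 360) = 150.8°.
150.8° > 101.4° ⇒ outside.

No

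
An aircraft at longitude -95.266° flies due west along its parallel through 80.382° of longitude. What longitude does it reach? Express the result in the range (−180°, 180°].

-175.648°

Start at -95.266°; shift −80.382° → -175.648°.
-175.648° already lies in (−180°, 180°].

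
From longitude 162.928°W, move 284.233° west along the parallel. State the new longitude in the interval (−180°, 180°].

87.161°W

Start at -162.928°; shift −284.233° → -447.161°.
-447.161° lies outside (−180°, 180°]; add 360° → -87.161°.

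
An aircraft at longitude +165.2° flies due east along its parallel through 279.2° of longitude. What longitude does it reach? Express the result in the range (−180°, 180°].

+84.4°

Start at +165.2°; shift +279.2° → +444.4°.
+444.4° lies outside (−180°, 180°]; subtract 360° → +84.4°.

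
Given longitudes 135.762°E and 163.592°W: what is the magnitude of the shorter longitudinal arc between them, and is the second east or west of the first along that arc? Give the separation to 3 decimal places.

Raw difference: -163.592 − 135.762 = -299.354°.
Normalise into (−180°, 180°]: -299.354° + 360° = 60.646°.
Positive ⇒ the second point lies to the east; separation 60.646°.

60.646° east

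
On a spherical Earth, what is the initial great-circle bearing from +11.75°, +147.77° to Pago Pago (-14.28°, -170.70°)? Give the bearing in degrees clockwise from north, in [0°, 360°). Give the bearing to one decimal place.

121.2°

Δλ = -170.70 − 147.77 = -318.47°; wrapped into (−180°, 180°]: 41.53°.
θ = atan2( sin Δλ · cos φ₂ , cos φ₁ · sin φ₂ − sin φ₁ · cos φ₂ · cos Δλ )
  = atan2(0.64253, -0.38923) = 121.207° → normalised to [0°, 360°): 121.207°.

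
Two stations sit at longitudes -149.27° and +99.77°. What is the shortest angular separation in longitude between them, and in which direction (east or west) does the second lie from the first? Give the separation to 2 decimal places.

Raw difference: 99.77 − -149.27 = 249.04°.
Normalise into (−180°, 180°]: 249.04° − 360° = -110.96°.
Negative ⇒ the second point lies to the west; separation 110.96°.

110.96° west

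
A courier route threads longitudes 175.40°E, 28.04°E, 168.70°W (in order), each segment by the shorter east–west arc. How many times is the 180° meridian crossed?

1

Leg 1: +175.40° → +28.04°, shortest Δλ = -147.36° (west) — does not cross 180°.
Leg 2: +28.04° → -168.70°, shortest Δλ = 163.26° (east) — crosses 180°.
Total crossings: 1.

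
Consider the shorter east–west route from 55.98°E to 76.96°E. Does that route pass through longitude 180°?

Signed shortest Δλ = ((76.96 − 55.98 + 180) mod 360) − 180 = 20.98°.
Going east by 20.98° from +55.98° reaches +76.96° without touching 180°.

No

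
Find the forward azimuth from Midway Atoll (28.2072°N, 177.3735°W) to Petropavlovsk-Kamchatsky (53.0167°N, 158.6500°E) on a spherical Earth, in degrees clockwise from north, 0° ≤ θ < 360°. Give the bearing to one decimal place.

331.2°

Δλ = 158.6500 − -177.3735 = 336.0235°; wrapped into (−180°, 180°]: -23.9765°.
θ = atan2( sin Δλ · cos φ₂ , cos φ₁ · sin φ₂ − sin φ₁ · cos φ₂ · cos Δλ )
  = atan2(-0.24446, 0.44414) = -28.829° → normalised to [0°, 360°): 331.171°.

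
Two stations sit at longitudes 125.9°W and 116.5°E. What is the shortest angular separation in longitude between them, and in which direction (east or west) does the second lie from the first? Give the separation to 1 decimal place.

Raw difference: 116.5 − -125.9 = 242.4°.
Normalise into (−180°, 180°]: 242.4° − 360° = -117.6°.
Negative ⇒ the second point lies to the west; separation 117.6°.

117.6° west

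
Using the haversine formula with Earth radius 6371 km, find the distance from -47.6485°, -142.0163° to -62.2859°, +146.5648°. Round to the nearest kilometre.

Δλ = 146.5648 − -142.0163 = 288.5811°; wrapped into (−180°, 180°]: -71.4189°.
Δφ = -62.2859 − -47.6485 = -14.6374°.
a = sin²(Δφ/2) + cos φ₁ · cos φ₂ · sin²(Δλ/2) = 0.122962.
c = 2·atan2(√a, √(1−a)) = 0.71655 rad → d = 6371·c ≈ 4565.14 km.

4565 km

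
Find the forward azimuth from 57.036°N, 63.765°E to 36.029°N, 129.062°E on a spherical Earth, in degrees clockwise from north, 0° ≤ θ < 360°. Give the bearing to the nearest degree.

Δλ = 129.062 − 63.765 = 65.297°.
θ = atan2( sin Δλ · cos φ₂ , cos φ₁ · sin φ₂ − sin φ₁ · cos φ₂ · cos Δλ )
  = atan2(0.73471, 0.03648) = 87.158° → normalised to [0°, 360°): 87.158°.

87°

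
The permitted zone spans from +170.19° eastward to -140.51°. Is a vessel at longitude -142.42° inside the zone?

Band width going east from +170.19° to -140.51°: ((-140.51 − 170.19) mod 360) = 49.30°.
Offset of -142.42° east of the west edge: ((-142.42 − 170.19) mod 360) = 47.39°.
47.39° ≤ 49.30° ⇒ inside.

Yes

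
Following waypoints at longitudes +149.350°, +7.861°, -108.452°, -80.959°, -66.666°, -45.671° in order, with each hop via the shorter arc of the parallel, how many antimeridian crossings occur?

Leg 1: +149.350° → +7.861°, shortest Δλ = -141.489° (west) — does not cross 180°.
Leg 2: +7.861° → -108.452°, shortest Δλ = -116.313° (west) — does not cross 180°.
Leg 3: -108.452° → -80.959°, shortest Δλ = 27.493° (east) — does not cross 180°.
Leg 4: -80.959° → -66.666°, shortest Δλ = 14.293° (east) — does not cross 180°.
Leg 5: -66.666° → -45.671°, shortest Δλ = 20.995° (east) — does not cross 180°.
Total crossings: 0.

0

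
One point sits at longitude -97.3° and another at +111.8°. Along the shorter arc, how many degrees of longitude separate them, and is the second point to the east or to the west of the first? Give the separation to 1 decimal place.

150.9° west

Raw difference: 111.8 − -97.3 = 209.1°.
Normalise into (−180°, 180°]: 209.1° − 360° = -150.9°.
Negative ⇒ the second point lies to the west; separation 150.9°.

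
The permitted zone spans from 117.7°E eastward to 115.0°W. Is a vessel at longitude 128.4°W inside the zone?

Band width going east from +117.7° to -115.0°: ((-115.0 − 117.7) mod 360) = 127.3°.
Offset of -128.4° east of the west edge: ((-128.4 − 117.7) mod 360) = 113.9°.
113.9° ≤ 127.3° ⇒ inside.

Yes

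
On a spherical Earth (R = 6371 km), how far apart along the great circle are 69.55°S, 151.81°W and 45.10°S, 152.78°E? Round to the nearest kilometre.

Δλ = 152.78 − -151.81 = 304.59°; wrapped into (−180°, 180°]: -55.41°.
Δφ = -45.10 − -69.55 = 24.45°.
a = sin²(Δφ/2) + cos φ₁ · cos φ₂ · sin²(Δλ/2) = 0.098146.
c = 2·atan2(√a, √(1−a)) = 0.63730 rad → d = 6371·c ≈ 4060.22 km.

4060 km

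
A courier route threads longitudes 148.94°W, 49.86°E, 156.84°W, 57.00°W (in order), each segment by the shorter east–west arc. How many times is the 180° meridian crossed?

2

Leg 1: -148.94° → +49.86°, shortest Δλ = -161.2° (west) — crosses 180°.
Leg 2: +49.86° → -156.84°, shortest Δλ = 153.3° (east) — crosses 180°.
Leg 3: -156.84° → -57.00°, shortest Δλ = 99.84° (east) — does not cross 180°.
Total crossings: 2.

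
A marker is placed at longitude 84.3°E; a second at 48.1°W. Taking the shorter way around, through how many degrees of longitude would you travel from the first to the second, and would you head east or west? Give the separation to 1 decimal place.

132.4° west

Raw difference: -48.1 − 84.3 = -132.4°.
Normalise into (−180°, 180°]: -132.4° stays -132.4°.
Negative ⇒ the second point lies to the west; separation 132.4°.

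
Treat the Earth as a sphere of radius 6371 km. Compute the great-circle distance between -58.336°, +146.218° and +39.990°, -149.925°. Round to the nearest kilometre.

Δλ = -149.925 − 146.218 = -296.143°; wrapped into (−180°, 180°]: 63.857°.
Δφ = 39.990 − -58.336 = 98.326°.
a = sin²(Δφ/2) + cos φ₁ · cos φ₂ · sin²(Δλ/2) = 0.684891.
c = 2·atan2(√a, √(1−a)) = 1.94957 rad → d = 6371·c ≈ 12420.71 km.

12421 km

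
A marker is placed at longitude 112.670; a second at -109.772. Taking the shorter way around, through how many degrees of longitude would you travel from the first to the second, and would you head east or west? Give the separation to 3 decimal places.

Raw difference: -109.772 − 112.670 = -222.442°.
Normalise into (−180°, 180°]: -222.442° + 360° = 137.558°.
Positive ⇒ the second point lies to the east; separation 137.558°.

137.558° east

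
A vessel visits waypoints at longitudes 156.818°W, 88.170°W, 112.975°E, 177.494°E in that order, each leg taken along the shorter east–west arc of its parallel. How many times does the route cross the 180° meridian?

1

Leg 1: -156.818° → -88.170°, shortest Δλ = 68.648° (east) — does not cross 180°.
Leg 2: -88.170° → +112.975°, shortest Δλ = -158.855° (west) — crosses 180°.
Leg 3: +112.975° → +177.494°, shortest Δλ = 64.519° (east) — does not cross 180°.
Total crossings: 1.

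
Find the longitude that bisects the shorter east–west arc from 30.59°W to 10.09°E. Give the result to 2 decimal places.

10.25°W

Signed shortest Δλ from -30.59° to +10.09° is +40.68°.
Midpoint longitude = -30.59° + (+40.68°)/2 = -30.59° + 20.34° = -10.25°.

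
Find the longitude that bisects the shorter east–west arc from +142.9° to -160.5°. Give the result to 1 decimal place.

Signed shortest Δλ from +142.9° to -160.5° is +56.6°.
Midpoint longitude = +142.9° + (+56.6°)/2 = +142.9° + 28.3° = +171.2°.
(The naïve average (+142.9 + -160.5)/2 = -8.8° is on the wrong side of the globe.)

+171.2°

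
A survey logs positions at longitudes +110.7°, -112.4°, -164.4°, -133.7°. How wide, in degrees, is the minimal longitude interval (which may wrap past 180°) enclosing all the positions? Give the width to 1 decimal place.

136.9°

Sort the longitudes: -164.4°, -133.7°, -112.4°, +110.7°.
Eastward gaps between consecutive values (wrapping around): 30.7°, 21.3°, 223.1°, 84.9°.
Largest gap = 223.1° ⇒ minimal covering band is its complement: 360° − 223.1° = 136.9°.
Band runs from +110.7° eastward to -112.4°, crossing the antimeridian.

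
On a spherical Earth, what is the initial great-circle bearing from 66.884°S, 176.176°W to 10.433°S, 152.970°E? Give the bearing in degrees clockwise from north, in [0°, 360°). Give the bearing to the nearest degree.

Δλ = 152.970 − -176.176 = 329.146°; wrapped into (−180°, 180°]: -30.854°.
θ = atan2( sin Δλ · cos φ₂ , cos φ₁ · sin φ₂ − sin φ₁ · cos φ₂ · cos Δλ )
  = atan2(-0.50437, 0.70540) = -35.565° → normalised to [0°, 360°): 324.435°.

324°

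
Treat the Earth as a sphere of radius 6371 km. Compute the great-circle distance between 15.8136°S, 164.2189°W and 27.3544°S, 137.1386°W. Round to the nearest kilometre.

3070 km

Δλ = -137.1386 − -164.2189 = 27.0803°.
Δφ = -27.3544 − -15.8136 = -11.5408°.
a = sin²(Δφ/2) + cos φ₁ · cos φ₂ · sin²(Δλ/2) = 0.056952.
c = 2·atan2(√a, √(1−a)) = 0.48194 rad → d = 6371·c ≈ 3070.46 km.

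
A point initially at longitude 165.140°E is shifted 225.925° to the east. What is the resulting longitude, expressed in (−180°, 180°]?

Start at +165.140°; shift +225.925° → +391.065°.
+391.065° lies outside (−180°, 180°]; subtract 360° → +31.065°.

31.065°E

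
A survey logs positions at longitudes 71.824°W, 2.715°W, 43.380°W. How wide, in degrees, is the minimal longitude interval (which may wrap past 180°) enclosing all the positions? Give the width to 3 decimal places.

69.109°

Sort the longitudes: -71.824°, -43.380°, -2.715°.
Eastward gaps between consecutive values (wrapping around): 28.444°, 40.665°, 290.891°.
Largest gap = 290.891° ⇒ minimal covering band is its complement: 360° − 290.891° = 69.109°.
Band runs from -71.824° eastward to -2.715°.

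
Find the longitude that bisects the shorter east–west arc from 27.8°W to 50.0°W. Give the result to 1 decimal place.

Signed shortest Δλ from -27.8° to -50.0° is -22.2°.
Midpoint longitude = -27.8° + (-22.2°)/2 = -27.8° − 11.1° = -38.9°.

38.9°W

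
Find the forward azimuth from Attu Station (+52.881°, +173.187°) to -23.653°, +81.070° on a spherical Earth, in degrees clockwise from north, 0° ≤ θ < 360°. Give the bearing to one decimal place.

Δλ = 81.070 − 173.187 = -92.117°.
θ = atan2( sin Δλ · cos φ₂ , cos φ₁ · sin φ₂ − sin φ₁ · cos φ₂ · cos Δλ )
  = atan2(-0.91537, -0.21513) = -103.226° → normalised to [0°, 360°): 256.774°.

256.8°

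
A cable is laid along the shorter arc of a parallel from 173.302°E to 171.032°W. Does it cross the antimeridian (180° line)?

Naïve |-171.032 − 173.302| = 344.334° > 180°, so the shorter arc goes the other way round — across 180°.
Signed shortest Δλ = ((-171.032 − 173.302 + 180) mod 360) − 180 = 15.666°.
Going east by 15.666° from +173.302° passes through 180° before reaching -171.032°.

Yes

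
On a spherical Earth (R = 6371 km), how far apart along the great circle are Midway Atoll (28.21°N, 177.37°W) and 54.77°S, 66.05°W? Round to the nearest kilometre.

13879 km

Δλ = -66.05 − -177.37 = 111.32°.
Δφ = -54.77 − 28.21 = -82.98°.
a = sin²(Δφ/2) + cos φ₁ · cos φ₂ · sin²(Δλ/2) = 0.785473.
c = 2·atan2(√a, √(1−a)) = 2.17845 rad → d = 6371·c ≈ 13878.93 km.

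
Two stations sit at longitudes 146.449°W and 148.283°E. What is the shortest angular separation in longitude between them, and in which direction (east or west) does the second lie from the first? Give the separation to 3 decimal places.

65.268° west

Raw difference: 148.283 − -146.449 = 294.732°.
Normalise into (−180°, 180°]: 294.732° − 360° = -65.268°.
Negative ⇒ the second point lies to the west; separation 65.268°.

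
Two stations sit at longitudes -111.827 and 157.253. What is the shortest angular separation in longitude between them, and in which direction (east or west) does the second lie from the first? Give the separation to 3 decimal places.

Raw difference: 157.253 − -111.827 = 269.08°.
Normalise into (−180°, 180°]: 269.08° − 360° = -90.92°.
Negative ⇒ the second point lies to the west; separation 90.920°.

90.920° west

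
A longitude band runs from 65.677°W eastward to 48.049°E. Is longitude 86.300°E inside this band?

Band width going east from -65.677° to +48.049°: ((48.049 − -65.677) mod 360) = 113.726°.
Offset of +86.300° east of the west edge: ((86.300 − -65.677) mod 360) = 151.977°.
151.977° > 113.726° ⇒ outside.

No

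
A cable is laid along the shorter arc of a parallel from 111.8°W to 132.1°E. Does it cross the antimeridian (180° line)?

Naïve |132.1 − -111.8| = 243.9° > 180°, so the shorter arc goes the other way round — across 180°.
Signed shortest Δλ = ((132.1 − -111.8 + 180) mod 360) − 180 = -116.1°.
Going west by 116.1° from -111.8° passes through 180° before reaching +132.1°.

Yes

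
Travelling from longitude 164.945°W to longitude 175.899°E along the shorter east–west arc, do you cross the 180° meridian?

Naïve |175.899 − -164.945| = 340.844° > 180°, so the shorter arc goes the other way round — across 180°.
Signed shortest Δλ = ((175.899 − -164.945 + 180) mod 360) − 180 = -19.156°.
Going west by 19.156° from -164.945° passes through 180° before reaching +175.899°.

Yes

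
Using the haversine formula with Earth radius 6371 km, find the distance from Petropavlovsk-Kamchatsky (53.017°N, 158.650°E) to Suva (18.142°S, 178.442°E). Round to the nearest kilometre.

8139 km

Δλ = 178.442 − 158.650 = 19.792°.
Δφ = -18.142 − 53.017 = -71.159°.
a = sin²(Δφ/2) + cos φ₁ · cos φ₂ · sin²(Δλ/2) = 0.355413.
c = 2·atan2(√a, √(1−a)) = 1.27743 rad → d = 6371·c ≈ 8138.53 km.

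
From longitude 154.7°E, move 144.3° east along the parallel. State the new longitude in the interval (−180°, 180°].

Start at +154.7°; shift +144.3° → +299.0°.
+299.0° lies outside (−180°, 180°]; subtract 360° → -61.0°.

61.0°W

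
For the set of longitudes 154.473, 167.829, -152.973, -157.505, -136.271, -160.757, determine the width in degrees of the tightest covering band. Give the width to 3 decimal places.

Sort the longitudes: -160.757°, -157.505°, -152.973°, -136.271°, +154.473°, +167.829°.
Eastward gaps between consecutive values (wrapping around): 3.252°, 4.532°, 16.702°, 290.744°, 13.356°, 31.414°.
Largest gap = 290.744° ⇒ minimal covering band is its complement: 360° − 290.744° = 69.256°.
Band runs from +154.473° eastward to -136.271°, crossing the antimeridian.

69.256°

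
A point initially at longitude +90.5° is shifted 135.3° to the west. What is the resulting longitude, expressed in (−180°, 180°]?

-44.8°

Start at +90.5°; shift −135.3° → -44.8°.
-44.8° already lies in (−180°, 180°].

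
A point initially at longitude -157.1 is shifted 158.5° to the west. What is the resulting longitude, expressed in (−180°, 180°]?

Start at -157.1°; shift −158.5° → -315.6°.
-315.6° lies outside (−180°, 180°]; add 360° → +44.4°.

+44.4°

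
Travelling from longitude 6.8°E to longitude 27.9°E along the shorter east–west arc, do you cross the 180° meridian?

Signed shortest Δλ = ((27.9 − 6.8 + 180) mod 360) − 180 = 21.1°.
Going east by 21.1° from +6.8° reaches +27.9° without touching 180°.

No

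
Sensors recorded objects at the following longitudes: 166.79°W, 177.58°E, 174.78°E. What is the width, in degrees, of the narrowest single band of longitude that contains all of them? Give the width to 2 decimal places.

Sort the longitudes: -166.79°, +174.78°, +177.58°.
Eastward gaps between consecutive values (wrapping around): 341.57°, 2.80°, 15.63°.
Largest gap = 341.57° ⇒ minimal covering band is its complement: 360° − 341.57° = 18.43°.
Band runs from +174.78° eastward to -166.79°, crossing the antimeridian.

18.43°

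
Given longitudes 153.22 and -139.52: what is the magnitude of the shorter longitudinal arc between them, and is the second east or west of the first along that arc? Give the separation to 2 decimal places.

67.26° east

Raw difference: -139.52 − 153.22 = -292.74°.
Normalise into (−180°, 180°]: -292.74° + 360° = 67.26°.
Positive ⇒ the second point lies to the east; separation 67.26°.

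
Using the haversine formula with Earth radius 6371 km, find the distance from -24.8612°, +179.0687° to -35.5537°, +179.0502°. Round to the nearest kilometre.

Δλ = 179.0502 − 179.0687 = -0.0185°.
Δφ = -35.5537 − -24.8612 = -10.6925°.
a = sin²(Δφ/2) + cos φ₁ · cos φ₂ · sin²(Δλ/2) = 0.008681.
c = 2·atan2(√a, √(1−a)) = 0.18662 rad → d = 6371·c ≈ 1188.95 km.

1189 km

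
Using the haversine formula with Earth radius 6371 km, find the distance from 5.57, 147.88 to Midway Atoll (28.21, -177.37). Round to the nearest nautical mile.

Δλ = -177.37 − 147.88 = -325.25°; wrapped into (−180°, 180°]: 34.75°.
Δφ = 28.21 − 5.57 = 22.64°.
a = sin²(Δφ/2) + cos φ₁ · cos φ₂ · sin²(Δλ/2) = 0.116742.
c = 2·atan2(√a, √(1−a)) = 0.69740 rad → d = 6371·c ≈ 4443.13 km ≈ 2399.10 nmi.

2399 nmi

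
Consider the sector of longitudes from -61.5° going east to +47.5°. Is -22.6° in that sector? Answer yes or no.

Yes

Band width going east from -61.5° to +47.5°: ((47.5 − -61.5) mod 360) = 109.0°.
Offset of -22.6° east of the west edge: ((-22.6 − -61.5) mod 360) = 38.9°.
38.9° ≤ 109.0° ⇒ inside.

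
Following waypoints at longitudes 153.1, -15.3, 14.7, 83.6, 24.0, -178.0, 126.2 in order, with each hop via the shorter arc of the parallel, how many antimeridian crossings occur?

Leg 1: +153.1° → -15.3°, shortest Δλ = -168.4° (west) — does not cross 180°.
Leg 2: -15.3° → +14.7°, shortest Δλ = 30.0° (east) — does not cross 180°.
Leg 3: +14.7° → +83.6°, shortest Δλ = 68.9° (east) — does not cross 180°.
Leg 4: +83.6° → +24.0°, shortest Δλ = -59.6° (west) — does not cross 180°.
Leg 5: +24.0° → -178.0°, shortest Δλ = 158.0° (east) — crosses 180°.
Leg 6: -178.0° → +126.2°, shortest Δλ = -55.8° (west) — crosses 180°.
Total crossings: 2.

2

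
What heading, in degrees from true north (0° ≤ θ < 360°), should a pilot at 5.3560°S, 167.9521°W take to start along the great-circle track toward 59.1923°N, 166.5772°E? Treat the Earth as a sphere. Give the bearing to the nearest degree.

Δλ = 166.5772 − -167.9521 = 334.5293°; wrapped into (−180°, 180°]: -25.4707°.
θ = atan2( sin Δλ · cos φ₂ , cos φ₁ · sin φ₂ − sin φ₁ · cos φ₂ · cos Δλ )
  = atan2(-0.22025, 0.89830) = -13.777° → normalised to [0°, 360°): 346.223°.

346°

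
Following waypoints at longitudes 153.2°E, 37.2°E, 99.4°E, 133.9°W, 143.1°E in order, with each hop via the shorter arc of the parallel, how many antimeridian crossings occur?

2

Leg 1: +153.2° → +37.2°, shortest Δλ = -116.0° (west) — does not cross 180°.
Leg 2: +37.2° → +99.4°, shortest Δλ = 62.2° (east) — does not cross 180°.
Leg 3: +99.4° → -133.9°, shortest Δλ = 126.7° (east) — crosses 180°.
Leg 4: -133.9° → +143.1°, shortest Δλ = -83.0° (west) — crosses 180°.
Total crossings: 2.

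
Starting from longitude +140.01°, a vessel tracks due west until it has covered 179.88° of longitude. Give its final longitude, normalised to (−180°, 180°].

Start at +140.01°; shift −179.88° → -39.87°.
-39.87° already lies in (−180°, 180°].

-39.87°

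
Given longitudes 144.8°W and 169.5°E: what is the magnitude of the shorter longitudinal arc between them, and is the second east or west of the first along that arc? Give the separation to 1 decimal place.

45.7° west

Raw difference: 169.5 − -144.8 = 314.3°.
Normalise into (−180°, 180°]: 314.3° − 360° = -45.7°.
Negative ⇒ the second point lies to the west; separation 45.7°.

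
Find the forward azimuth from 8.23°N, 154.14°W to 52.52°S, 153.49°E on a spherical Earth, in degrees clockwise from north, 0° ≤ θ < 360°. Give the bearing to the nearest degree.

210°

Δλ = 153.49 − -154.14 = 307.63°; wrapped into (−180°, 180°]: -52.37°.
θ = atan2( sin Δλ · cos φ₂ , cos φ₁ · sin φ₂ − sin φ₁ · cos φ₂ · cos Δλ )
  = atan2(-0.48190, -0.83857) = -150.115° → normalised to [0°, 360°): 209.885°.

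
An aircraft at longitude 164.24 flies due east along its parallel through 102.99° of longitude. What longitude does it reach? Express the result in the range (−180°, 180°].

-92.77°

Start at +164.24°; shift +102.99° → +267.23°.
+267.23° lies outside (−180°, 180°]; subtract 360° → -92.77°.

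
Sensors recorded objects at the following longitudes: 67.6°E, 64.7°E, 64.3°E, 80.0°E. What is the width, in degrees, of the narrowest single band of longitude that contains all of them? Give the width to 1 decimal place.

15.7°

Sort the longitudes: +64.3°, +64.7°, +67.6°, +80.0°.
Eastward gaps between consecutive values (wrapping around): 0.4°, 2.9°, 12.4°, 344.3°.
Largest gap = 344.3° ⇒ minimal covering band is its complement: 360° − 344.3° = 15.7°.
Band runs from +64.3° eastward to +80.0°.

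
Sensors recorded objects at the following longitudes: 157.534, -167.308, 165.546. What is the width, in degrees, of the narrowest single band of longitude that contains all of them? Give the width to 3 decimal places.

35.158°

Sort the longitudes: -167.308°, +157.534°, +165.546°.
Eastward gaps between consecutive values (wrapping around): 324.842°, 8.012°, 27.146°.
Largest gap = 324.842° ⇒ minimal covering band is its complement: 360° − 324.842° = 35.158°.
Band runs from +157.534° eastward to -167.308°, crossing the antimeridian.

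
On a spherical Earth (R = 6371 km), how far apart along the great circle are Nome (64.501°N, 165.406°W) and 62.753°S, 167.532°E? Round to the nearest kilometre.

14325 km

Δλ = 167.532 − -165.406 = 332.938°; wrapped into (−180°, 180°]: -27.062°.
Δφ = -62.753 − 64.501 = -127.254°.
a = sin²(Δφ/2) + cos φ₁ · cos φ₂ · sin²(Δλ/2) = 0.813464.
c = 2·atan2(√a, √(1−a)) = 2.24840 rad → d = 6371·c ≈ 14324.56 km.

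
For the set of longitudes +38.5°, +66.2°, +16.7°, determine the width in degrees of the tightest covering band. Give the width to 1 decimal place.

49.5°

Sort the longitudes: +16.7°, +38.5°, +66.2°.
Eastward gaps between consecutive values (wrapping around): 21.8°, 27.7°, 310.5°.
Largest gap = 310.5° ⇒ minimal covering band is its complement: 360° − 310.5° = 49.5°.
Band runs from +16.7° eastward to +66.2°.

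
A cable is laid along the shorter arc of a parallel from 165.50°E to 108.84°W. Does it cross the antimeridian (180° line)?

Yes

Naïve |-108.84 − 165.50| = 274.34° > 180°, so the shorter arc goes the other way round — across 180°.
Signed shortest Δλ = ((-108.84 − 165.50 + 180) mod 360) − 180 = 85.66°.
Going east by 85.66° from +165.50° passes through 180° before reaching -108.84°.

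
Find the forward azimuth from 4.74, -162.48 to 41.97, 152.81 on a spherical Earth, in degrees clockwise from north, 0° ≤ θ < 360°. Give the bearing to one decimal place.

Δλ = 152.81 − -162.48 = 315.29°; wrapped into (−180°, 180°]: -44.71°.
θ = atan2( sin Δλ · cos φ₂ , cos φ₁ · sin φ₂ − sin φ₁ · cos φ₂ · cos Δλ )
  = atan2(-0.52306, 0.62279) = -40.026° → normalised to [0°, 360°): 319.974°.

320.0°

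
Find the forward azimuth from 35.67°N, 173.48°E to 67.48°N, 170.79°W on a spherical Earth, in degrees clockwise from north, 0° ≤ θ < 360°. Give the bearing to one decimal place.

11.0°

Δλ = -170.79 − 173.48 = -344.27°; wrapped into (−180°, 180°]: 15.73°.
θ = atan2( sin Δλ · cos φ₂ , cos φ₁ · sin φ₂ − sin φ₁ · cos φ₂ · cos Δλ )
  = atan2(0.10383, 0.53547) = 10.974° → normalised to [0°, 360°): 10.974°.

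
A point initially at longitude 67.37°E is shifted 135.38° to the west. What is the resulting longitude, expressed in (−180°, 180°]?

Start at +67.37°; shift −135.38° → -68.01°.
-68.01° already lies in (−180°, 180°].

68.01°W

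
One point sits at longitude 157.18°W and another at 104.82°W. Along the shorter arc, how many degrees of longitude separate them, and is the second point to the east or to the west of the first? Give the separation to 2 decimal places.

Raw difference: -104.82 − -157.18 = 52.36°.
Normalise into (−180°, 180°]: 52.36° stays 52.36°.
Positive ⇒ the second point lies to the east; separation 52.36°.

52.36° east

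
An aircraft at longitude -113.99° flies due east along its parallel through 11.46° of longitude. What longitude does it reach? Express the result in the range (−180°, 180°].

-102.53°

Start at -113.99°; shift +11.46° → -102.53°.
-102.53° already lies in (−180°, 180°].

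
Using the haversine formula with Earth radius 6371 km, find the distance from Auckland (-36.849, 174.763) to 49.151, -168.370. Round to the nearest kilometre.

Δλ = -168.370 − 174.763 = -343.133°; wrapped into (−180°, 180°]: 16.867°.
Δφ = 49.151 − -36.849 = 86.000°.
a = sin²(Δφ/2) + cos φ₁ · cos φ₂ · sin²(Δλ/2) = 0.476380.
c = 2·atan2(√a, √(1−a)) = 1.52354 rad → d = 6371·c ≈ 9706.46 km.

9706 km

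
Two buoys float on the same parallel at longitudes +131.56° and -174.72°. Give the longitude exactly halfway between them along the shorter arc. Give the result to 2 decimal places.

+158.42°

Signed shortest Δλ from +131.56° to -174.72° is +53.72°.
Midpoint longitude = +131.56° + (+53.72°)/2 = +131.56° + 26.86° = +158.42°.
(The naïve average (+131.56 + -174.72)/2 = -21.58° is on the wrong side of the globe.)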